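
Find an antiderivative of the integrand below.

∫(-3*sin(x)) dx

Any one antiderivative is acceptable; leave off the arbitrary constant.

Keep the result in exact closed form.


Answer: 3*cos(x).


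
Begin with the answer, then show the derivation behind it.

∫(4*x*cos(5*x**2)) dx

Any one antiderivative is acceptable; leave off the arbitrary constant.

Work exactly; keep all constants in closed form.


The answer is 2*sin(5*x**2)/5.
Step 1. Substitute u = x**2, turning ∫(4*x*cos(5*x**2)) dx into ∫(2*cos(5*u)) du: now ∫(2*cos(5*u)) du.
Step 2. Evaluate the standard form: now 2*sin(5*u)/5.
Step 3. Substitute back u = x**2: now 2*sin(5*x**2)/5.
Answer: 2*sin(5*x**2)/5.


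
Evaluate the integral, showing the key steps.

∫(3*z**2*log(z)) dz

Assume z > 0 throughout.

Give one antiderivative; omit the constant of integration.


Step 1. Integrate ∫(3*z**2*log(z)) dz by parts with u = log(z), dv = (3*z**2) dz, so v = z**3 [assuming z > 0]: now z**3*log(z) + ∫(-z**2) dz.
Step 2. Evaluate the standard form: now z**3*log(z) - z**3/3.
Answer: z**3*log(z) - z**3/3.


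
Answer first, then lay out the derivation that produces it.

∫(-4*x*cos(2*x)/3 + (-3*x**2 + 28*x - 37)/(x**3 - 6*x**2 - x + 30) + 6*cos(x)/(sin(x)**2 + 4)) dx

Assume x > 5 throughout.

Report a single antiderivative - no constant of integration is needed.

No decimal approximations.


The answer is -2*x*sin(2*x)/3 + 2*log(x - 5) - 2*log(x - 3) - 3*log(x + 2) - cos(2*x)/3 + 3*atan(sin(x)/2).
Step 1. Rewrite: now ∫(-4*x*cos(2*x)/3) dx + ∫(6*cos(x)/(sin(x)**2 + 4)) dx + ∫((-3*x**2 + 28*x - 37)/(x**3 - 6*x**2 - x + 30)) dx.
Step 2. Decompose ∫((-3*x**2 + 28*x - 37)/(x**3 - 6*x**2 - x + 30)) dx by partial fractions, (-3*x**2 + 28*x - 37)/(x**3 - 6*x**2 - x + 30) = -3/(x + 2) - 2/(x - 3) + 2/(x - 5): now ∫(-4*x*cos(2*x)/3) dx + ∫(6*cos(x)/(sin(x)**2 + 4)) dx + ∫(2/(x - 5)) dx + ∫(-2/(x - 3)) dx + ∫(-3/(x + 2)) dx.
Step 3. Evaluate the standard form [assuming x > -2]: now -3*log(x + 2) + ∫(-4*x*cos(2*x)/3) dx + ∫(6*cos(x)/(sin(x)**2 + 4)) dx + ∫(2/(x - 5)) dx + ∫(-2/(x - 3)) dx.
Step 4. Evaluate the standard form [assuming x > 5]: now 2*log(x - 5) - 3*log(x + 2) + ∫(-4*x*cos(2*x)/3) dx + ∫(6*cos(x)/(sin(x)**2 + 4)) dx + ∫(-2/(x - 3)) dx.
Step 5. Evaluate the standard form [assuming x > 3]: now 2*log(x - 5) - 2*log(x - 3) - 3*log(x + 2) + ∫(-4*x*cos(2*x)/3) dx + ∫(6*cos(x)/(sin(x)**2 + 4)) dx.
Step 6. Substitute u = sin(x), turning ∫(6*cos(x)/(sin(x)**2 + 4)) dx into ∫(6/(u**2 + 4)) du: now 2*log(x - 5) - 2*log(x - 3) - 3*log(x + 2) + ∫(-4*x*cos(2*x)/3) dx + ∫(6/(u**2 + 4)) du.
Step 7. Evaluate the standard form: now 2*log(x - 5) - 2*log(x - 3) - 3*log(x + 2) + 3*atan(u/2) + ∫(-4*x*cos(2*x)/3) dx.
Step 8. Substitute back u = sin(x): now 2*log(x - 5) - 2*log(x - 3) - 3*log(x + 2) + 3*atan(sin(x)/2) + ∫(-4*x*cos(2*x)/3) dx.
Step 9. Integrate ∫(-4*x*cos(2*x)/3) dx by parts with u = x, dv = (-4*cos(2*x)/3) dx, so v = -2*sin(2*x)/3: now -2*x*sin(2*x)/3 + 2*log(x - 5) - 2*log(x - 3) - 3*log(x + 2) + 3*atan(sin(x)/2) + ∫(2*sin(2*x)/3) dx.
Step 10. Evaluate the standard form: now -2*x*sin(2*x)/3 + 2*log(x - 5) - 2*log(x - 3) - 3*log(x + 2) - cos(2*x)/3 + 3*atan(sin(x)/2).
Answer: -2*x*sin(2*x)/3 + 2*log(x - 5) - 2*log(x - 3) - 3*log(x + 2) - cos(2*x)/3 + 3*atan(sin(x)/2).


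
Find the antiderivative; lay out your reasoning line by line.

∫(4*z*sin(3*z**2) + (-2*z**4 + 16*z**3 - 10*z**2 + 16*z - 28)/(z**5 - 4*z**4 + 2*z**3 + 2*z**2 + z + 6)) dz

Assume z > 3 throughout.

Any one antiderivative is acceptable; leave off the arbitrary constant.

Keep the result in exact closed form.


Step 1. Rewrite: now ∫(4*z*sin(3*z**2)) dz + ∫((-2*z**4 + 16*z**3 - 10*z**2 + 16*z - 28)/(z**5 - 4*z**4 + 2*z**3 + 2*z**2 + z + 6)) dz.
Step 2. Substitute u = z**2, turning ∫(4*z*sin(3*z**2)) dz into ∫(2*sin(3*u)) du: now ∫((-2*z**4 + 16*z**3 - 10*z**2 + 16*z - 28)/(z**5 - 4*z**4 + 2*z**3 + 2*z**2 + z + 6)) dz + ∫(2*sin(3*u)) du.
Step 3. Evaluate the standard form: now -2*cos(3*u)/3 + ∫((-2*z**4 + 16*z**3 - 10*z**2 + 16*z - 28)/(z**5 - 4*z**4 + 2*z**3 + 2*z**2 + z + 6)) dz.
Step 4. Substitute back u = z**2: now -2*cos(3*z**2)/3 + ∫((-2*z**4 + 16*z**3 - 10*z**2 + 16*z - 28)/(z**5 - 4*z**4 + 2*z**3 + 2*z**2 + z + 6)) dz.
Step 5. Decompose ∫((-2*z**4 + 16*z**3 - 10*z**2 + 16*z - 28)/(z**5 - 4*z**4 + 2*z**3 + 2*z**2 + z + 6)) dz by partial fractions, (-2*z**4 + 16*z**3 - 10*z**2 + 16*z - 28)/(z**5 - 4*z**4 + 2*z**3 + 2*z**2 + z + 6) = -2/(z**2 + 1) - 3/(z + 1) - 4/(z - 2) + 5/(z - 3): now -2*cos(3*z**2)/3 + ∫(5/(z - 3)) dz + ∫(-4/(z - 2)) dz + ∫(-3/(z + 1)) dz + ∫(-2/(z**2 + 1)) dz.
Step 6. Evaluate the standard form [assuming z > 2]: now -4*log(z - 2) - 2*cos(3*z**2)/3 + ∫(5/(z - 3)) dz + ∫(-3/(z + 1)) dz + ∫(-2/(z**2 + 1)) dz.
Step 7. Evaluate the standard form [assuming z > 3]: now 5*log(z - 3) - 4*log(z - 2) - 2*cos(3*z**2)/3 + ∫(-3/(z + 1)) dz + ∫(-2/(z**2 + 1)) dz.
Step 8. Evaluate the standard form [assuming z > -1]: now 5*log(z - 3) - 4*log(z - 2) - 3*log(z + 1) - 2*cos(3*z**2)/3 + ∫(-2/(z**2 + 1)) dz.
Step 9. Evaluate the standard form: now 5*log(z - 3) - 4*log(z - 2) - 3*log(z + 1) - 2*cos(3*z**2)/3 - 2*atan(z).
Answer: 5*log(z - 3) - 4*log(z - 2) - 3*log(z + 1) - 2*cos(3*z**2)/3 - 2*atan(z).


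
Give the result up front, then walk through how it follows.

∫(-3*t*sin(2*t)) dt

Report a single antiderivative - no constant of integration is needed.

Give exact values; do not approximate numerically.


The answer is 3*t*cos(2*t)/2 - 3*sin(2*t)/4.
Step 1. Integrate ∫(-3*t*sin(2*t)) dt by parts with u = t, dv = (-3*sin(2*t)) dt, so v = 3*cos(2*t)/2: now 3*t*cos(2*t)/2 + ∫(-3*cos(2*t)/2) dt.
Step 2. Evaluate the standard form: now 3*t*cos(2*t)/2 - 3*sin(2*t)/4.
Answer: 3*t*cos(2*t)/2 - 3*sin(2*t)/4.


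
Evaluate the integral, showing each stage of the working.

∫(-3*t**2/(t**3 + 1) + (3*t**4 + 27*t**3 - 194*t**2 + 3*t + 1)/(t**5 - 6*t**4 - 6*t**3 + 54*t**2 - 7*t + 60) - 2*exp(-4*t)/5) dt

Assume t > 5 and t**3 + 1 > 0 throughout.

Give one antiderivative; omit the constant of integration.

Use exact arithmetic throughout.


Step 1. Rewrite: now ∫(-3*t**2/(t**3 + 1)) dt + ∫((3*t**4 + 27*t**3 - 194*t**2 + 3*t + 1)/(t**5 - 6*t**4 - 6*t**3 + 54*t**2 - 7*t + 60)) dt + ∫(-2*exp(-4*t)/5) dt.
Step 2. Substitute u = t**3 + 1, turning ∫(-3*t**2/(t**3 + 1)) dt into ∫(-1/u) du: now ∫(-1/u) du + ∫((3*t**4 + 27*t**3 - 194*t**2 + 3*t + 1)/(t**5 - 6*t**4 - 6*t**3 + 54*t**2 - 7*t + 60)) dt + ∫(-2*exp(-4*t)/5) dt.
Step 3. Evaluate the standard form [assuming u > 0]: now -log(u) + ∫((3*t**4 + 27*t**3 - 194*t**2 + 3*t + 1)/(t**5 - 6*t**4 - 6*t**3 + 54*t**2 - 7*t + 60)) dt + ∫(-2*exp(-4*t)/5) dt.
Step 4. Substitute back u = t**3 + 1: now -log(t**3 + 1) + ∫((3*t**4 + 27*t**3 - 194*t**2 + 3*t + 1)/(t**5 - 6*t**4 - 6*t**3 + 54*t**2 - 7*t + 60)) dt + ∫(-2*exp(-4*t)/5) dt.
Step 5. Evaluate the standard form: now -log(t**3 + 1) + ∫((3*t**4 + 27*t**3 - 194*t**2 + 3*t + 1)/(t**5 - 6*t**4 - 6*t**3 + 54*t**2 - 7*t + 60)) dt + exp(-4*t)/10.
Step 6. Decompose ∫((3*t**4 + 27*t**3 - 194*t**2 + 3*t + 1)/(t**5 - 6*t**4 - 6*t**3 + 54*t**2 - 7*t + 60)) dt by partial fractions, (3*t**4 + 27*t**3 - 194*t**2 + 3*t + 1)/(t**5 - 6*t**4 - 6*t**3 + 54*t**2 - 7*t + 60) = 3/(t**2 + 1) - 4/(t + 3) + 5/(t - 4) + 2/(t - 5): now -log(t**3 + 1) + ∫(2/(t - 5)) dt + ∫(5/(t - 4)) dt + ∫(-4/(t + 3)) dt + ∫(3/(t**2 + 1)) dt + exp(-4*t)/10.
Step 7. Evaluate the standard form [assuming t > 5]: now 2*log(t - 5) - log(t**3 + 1) + ∫(5/(t - 4)) dt + ∫(-4/(t + 3)) dt + ∫(3/(t**2 + 1)) dt + exp(-4*t)/10.
Step 8. Evaluate the standard form [assuming t > 4]: now 2*log(t - 5) + 5*log(t - 4) - log(t**3 + 1) + ∫(-4/(t + 3)) dt + ∫(3/(t**2 + 1)) dt + exp(-4*t)/10.
Step 9. Evaluate the standard form [assuming t > -3]: now 2*log(t - 5) + 5*log(t - 4) - 4*log(t + 3) - log(t**3 + 1) + ∫(3/(t**2 + 1)) dt + exp(-4*t)/10.
Step 10. Evaluate the standard form: now 2*log(t - 5) + 5*log(t - 4) - 4*log(t + 3) - log(t**3 + 1) + 3*atan(t) + exp(-4*t)/10.
Answer: 2*log(t - 5) + 5*log(t - 4) - 4*log(t + 3) - log(t**3 + 1) + 3*atan(t) + exp(-4*t)/10.


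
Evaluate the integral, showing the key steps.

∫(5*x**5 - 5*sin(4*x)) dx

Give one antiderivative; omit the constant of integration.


Step 1. Rewrite: now ∫(5*x**5) dx + ∫(-5*sin(4*x)) dx.
Step 2. Evaluate the standard form: now 5*cos(4*x)/4 + ∫(5*x**5) dx.
Step 3. Evaluate the standard form: now 5*x**6/6 + 5*cos(4*x)/4.
Answer: 5*x**6/6 + 5*cos(4*x)/4.


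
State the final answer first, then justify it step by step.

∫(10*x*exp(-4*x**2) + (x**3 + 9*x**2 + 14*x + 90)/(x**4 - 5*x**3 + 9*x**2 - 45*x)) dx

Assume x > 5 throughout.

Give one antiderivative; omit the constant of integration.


The answer is -2*log(x) + 3*log(x - 5) - atan(x/3)/3 - 5*exp(-4*x**2)/4.
Step 1. Rewrite: now ∫(10*x*exp(-4*x**2)) dx + ∫((x**3 + 9*x**2 + 14*x + 90)/(x**4 - 5*x**3 + 9*x**2 - 45*x)) dx.
Step 2. Substitute u = x**2, turning ∫(10*x*exp(-4*x**2)) dx into ∫(5*exp(-4*u)) du: now ∫((x**3 + 9*x**2 + 14*x + 90)/(x**4 - 5*x**3 + 9*x**2 - 45*x)) dx + ∫(5*exp(-4*u)) du.
Step 3. Evaluate the standard form: now ∫((x**3 + 9*x**2 + 14*x + 90)/(x**4 - 5*x**3 + 9*x**2 - 45*x)) dx - 5*exp(-4*u)/4.
Step 4. Substitute back u = x**2: now ∫((x**3 + 9*x**2 + 14*x + 90)/(x**4 - 5*x**3 + 9*x**2 - 45*x)) dx - 5*exp(-4*x**2)/4.
Step 5. Decompose ∫((x**3 + 9*x**2 + 14*x + 90)/(x**4 - 5*x**3 + 9*x**2 - 45*x)) dx by partial fractions, (x**3 + 9*x**2 + 14*x + 90)/(x**4 - 5*x**3 + 9*x**2 - 45*x) = -1/(x**2 + 9) + 3/(x - 5) - 2/x: now ∫(-2/x) dx + ∫(3/(x - 5)) dx + ∫(-1/(x**2 + 9)) dx - 5*exp(-4*x**2)/4.
Step 6. Evaluate the standard form [assuming x > 0]: now -2*log(x) + ∫(3/(x - 5)) dx + ∫(-1/(x**2 + 9)) dx - 5*exp(-4*x**2)/4.
Step 7. Evaluate the standard form [assuming x > 5]: now -2*log(x) + 3*log(x - 5) + ∫(-1/(x**2 + 9)) dx - 5*exp(-4*x**2)/4.
Step 8. Evaluate the standard form: now -2*log(x) + 3*log(x - 5) - atan(x/3)/3 - 5*exp(-4*x**2)/4.
Answer: -2*log(x) + 3*log(x - 5) - atan(x/3)/3 - 5*exp(-4*x**2)/4.


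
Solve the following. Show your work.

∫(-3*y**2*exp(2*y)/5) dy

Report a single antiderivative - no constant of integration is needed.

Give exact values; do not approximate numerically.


Step 1. Integrate ∫(-3*y**2*exp(2*y)/5) dy by parts with u = y**2, dv = (-3*exp(2*y)/5) dy, so v = -3*exp(2*y)/10: now -3*y**2*exp(2*y)/10 + ∫(3*y*exp(2*y)/5) dy.
Step 2. Integrate ∫(3*y*exp(2*y)/5) dy by parts with u = y, dv = (3*exp(2*y)/5) dy, so v = 3*exp(2*y)/10: now -3*y**2*exp(2*y)/10 + 3*y*exp(2*y)/10 + ∫(-3*exp(2*y)/10) dy.
Step 3. Evaluate the standard form: now -3*y**2*exp(2*y)/10 + 3*y*exp(2*y)/10 - 3*exp(2*y)/20.
Answer: -3*y**2*exp(2*y)/10 + 3*y*exp(2*y)/10 - 3*exp(2*y)/20.


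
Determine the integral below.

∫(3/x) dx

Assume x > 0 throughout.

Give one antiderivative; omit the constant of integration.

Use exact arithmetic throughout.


Answer: 3*log(x).


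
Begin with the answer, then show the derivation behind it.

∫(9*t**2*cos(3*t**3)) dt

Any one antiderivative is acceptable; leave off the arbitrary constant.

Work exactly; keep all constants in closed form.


The answer is sin(3*t**3).
Step 1. Substitute u = t**3, turning ∫(9*t**2*cos(3*t**3)) dt into ∫(3*cos(3*u)) du: now ∫(3*cos(3*u)) du.
Step 2. Evaluate the standard form: now sin(3*u).
Step 3. Substitute back u = t**3: now sin(3*t**3).
Answer: sin(3*t**3).


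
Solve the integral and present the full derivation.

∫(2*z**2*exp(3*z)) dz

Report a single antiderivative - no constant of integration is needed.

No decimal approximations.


Step 1. Integrate ∫(2*z**2*exp(3*z)) dz by parts with u = z**2, dv = (2*exp(3*z)) dz, so v = 2*exp(3*z)/3: now 2*z**2*exp(3*z)/3 + ∫(-4*z*exp(3*z)/3) dz.
Step 2. Integrate ∫(-4*z*exp(3*z)/3) dz by parts with u = z, dv = (-4*exp(3*z)/3) dz, so v = -4*exp(3*z)/9: now 2*z**2*exp(3*z)/3 - 4*z*exp(3*z)/9 + ∫(4*exp(3*z)/9) dz.
Step 3. Evaluate the standard form: now 2*z**2*exp(3*z)/3 - 4*z*exp(3*z)/9 + 4*exp(3*z)/27.
Answer: 2*z**2*exp(3*z)/3 - 4*z*exp(3*z)/9 + 4*exp(3*z)/27.


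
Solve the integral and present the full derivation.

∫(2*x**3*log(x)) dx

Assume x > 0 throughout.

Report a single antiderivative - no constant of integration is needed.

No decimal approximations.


Step 1. Integrate ∫(2*x**3*log(x)) dx by parts with u = log(x), dv = (2*x**3) dx, so v = x**4/2 [assuming x > 0]: now x**4*log(x)/2 + ∫(-x**3/2) dx.
Step 2. Evaluate the standard form: now x**4*log(x)/2 - x**4/8.
Answer: x**4*log(x)/2 - x**4/8.


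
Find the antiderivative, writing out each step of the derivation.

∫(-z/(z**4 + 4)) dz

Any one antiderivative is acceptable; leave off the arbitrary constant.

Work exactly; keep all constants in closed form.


Step 1. Substitute u = z**2, turning ∫(-z/(z**4 + 4)) dz into ∫(-1/(2*(u**2 + 4))) du: now ∫(-1/(2*(u**2 + 4))) du.
Step 2. Evaluate the standard form: now -atan(u/2)/4.
Step 3. Substitute back u = z**2: now -atan(z**2/2)/4.
Answer: -atan(z**2/2)/4.


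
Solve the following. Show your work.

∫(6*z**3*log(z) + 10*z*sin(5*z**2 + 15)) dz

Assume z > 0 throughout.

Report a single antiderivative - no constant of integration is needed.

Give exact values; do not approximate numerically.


Step 1. Rewrite: now ∫(10*z*sin(5*z**2 + 15)) dz + ∫(6*z**3*log(z)) dz.
Step 2. Integrate ∫(6*z**3*log(z)) dz by parts with u = log(z), dv = (6*z**3) dz, so v = 3*z**4/2 [assuming z > 0]: now 3*z**4*log(z)/2 + ∫(-3*z**3/2) dz + ∫(10*z*sin(5*z**2 + 15)) dz.
Step 3. Evaluate the standard form: now 3*z**4*log(z)/2 - 3*z**4/8 + ∫(10*z*sin(5*z**2 + 15)) dz.
Step 4. Substitute u = z**2 + 3, turning ∫(10*z*sin(5*z**2 + 15)) dz into ∫(5*sin(5*u)) du: now 3*z**4*log(z)/2 - 3*z**4/8 + ∫(5*sin(5*u)) du.
Step 5. Evaluate the standard form: now 3*z**4*log(z)/2 - 3*z**4/8 - cos(5*u).
Step 6. Substitute back u = z**2 + 3: now 3*z**4*log(z)/2 - 3*z**4/8 - cos(5*z**2 + 15).
Answer: 3*z**4*log(z)/2 - 3*z**4/8 - cos(5*z**2 + 15).


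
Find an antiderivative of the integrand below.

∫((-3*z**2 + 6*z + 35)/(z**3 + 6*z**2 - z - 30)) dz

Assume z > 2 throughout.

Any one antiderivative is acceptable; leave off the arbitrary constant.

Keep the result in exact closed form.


Answer: log(z - 2) + log(z + 3) - 5*log(z + 5).


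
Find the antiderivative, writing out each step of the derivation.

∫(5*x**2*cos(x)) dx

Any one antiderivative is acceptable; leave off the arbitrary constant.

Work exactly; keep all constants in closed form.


Step 1. Integrate ∫(5*x**2*cos(x)) dx by parts with u = x**2, dv = (5*cos(x)) dx, so v = 5*sin(x): now 5*x**2*sin(x) + ∫(-10*x*sin(x)) dx.
Step 2. Integrate ∫(-10*x*sin(x)) dx by parts with u = x, dv = (-10*sin(x)) dx, so v = 10*cos(x): now 5*x**2*sin(x) + 10*x*cos(x) + ∫(-10*cos(x)) dx.
Step 3. Evaluate the standard form: now 5*x**2*sin(x) + 10*x*cos(x) - 10*sin(x).
Answer: 5*x**2*sin(x) + 10*x*cos(x) - 10*sin(x).


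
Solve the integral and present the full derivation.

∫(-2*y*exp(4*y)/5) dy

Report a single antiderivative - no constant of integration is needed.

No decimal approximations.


Step 1. Integrate ∫(-2*y*exp(4*y)/5) dy by parts with u = y, dv = (-2*exp(4*y)/5) dy, so v = -exp(4*y)/10: now -y*exp(4*y)/10 + ∫(exp(4*y)/10) dy.
Step 2. Evaluate the standard form: now -y*exp(4*y)/10 + exp(4*y)/40.
Answer: -y*exp(4*y)/10 + exp(4*y)/40.


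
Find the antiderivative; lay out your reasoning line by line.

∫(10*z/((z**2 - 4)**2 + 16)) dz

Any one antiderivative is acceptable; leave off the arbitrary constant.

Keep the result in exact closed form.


Step 1. Substitute u = z**2 - 4, turning ∫(10*z/((z**2 - 4)**2 + 16)) dz into ∫(5/(u**2 + 16)) du: now ∫(5/(u**2 + 16)) du.
Step 2. Evaluate the standard form: now 5*atan(u/4)/4.
Step 3. Substitute back u = z**2 - 4: now 5*atan(z**2/4 - 1)/4.
Answer: 5*atan(z**2/4 - 1)/4.


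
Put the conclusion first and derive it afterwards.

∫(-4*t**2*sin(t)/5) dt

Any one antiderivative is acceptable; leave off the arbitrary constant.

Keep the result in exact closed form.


The answer is 4*t**2*cos(t)/5 - 8*t*sin(t)/5 - 8*cos(t)/5.
Step 1. Integrate ∫(-4*t**2*sin(t)/5) dt by parts with u = t**2, dv = (-4*sin(t)/5) dt, so v = 4*cos(t)/5: now 4*t**2*cos(t)/5 + ∫(-8*t*cos(t)/5) dt.
Step 2. Integrate ∫(-8*t*cos(t)/5) dt by parts with u = t, dv = (-8*cos(t)/5) dt, so v = -8*sin(t)/5: now 4*t**2*cos(t)/5 - 8*t*sin(t)/5 + ∫(8*sin(t)/5) dt.
Step 3. Evaluate the standard form: now 4*t**2*cos(t)/5 - 8*t*sin(t)/5 - 8*cos(t)/5.
Answer: 4*t**2*cos(t)/5 - 8*t*sin(t)/5 - 8*cos(t)/5.


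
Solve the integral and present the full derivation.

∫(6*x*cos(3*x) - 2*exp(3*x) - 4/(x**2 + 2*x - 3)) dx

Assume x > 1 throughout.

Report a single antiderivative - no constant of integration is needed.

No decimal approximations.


Step 1. Rewrite: now ∫(6*x*cos(3*x)) dx + ∫(-4/(x**2 + 2*x - 3)) dx + ∫(-2*exp(3*x)) dx.
Step 2. Decompose ∫(-4/(x**2 + 2*x - 3)) dx by partial fractions, -4/(x**2 + 2*x - 3) = 1/(x + 3) - 1/(x - 1): now ∫(6*x*cos(3*x)) dx + ∫(-1/(x - 1)) dx + ∫(1/(x + 3)) dx + ∫(-2*exp(3*x)) dx.
Step 3. Evaluate the standard form [assuming x > -3]: now log(x + 3) + ∫(6*x*cos(3*x)) dx + ∫(-1/(x - 1)) dx + ∫(-2*exp(3*x)) dx.
Step 4. Evaluate the standard form [assuming x > 1]: now -log(x - 1) + log(x + 3) + ∫(6*x*cos(3*x)) dx + ∫(-2*exp(3*x)) dx.
Step 5. Evaluate the standard form: now -2*exp(3*x)/3 - log(x - 1) + log(x + 3) + ∫(6*x*cos(3*x)) dx.
Step 6. Integrate ∫(6*x*cos(3*x)) dx by parts with u = x, dv = (6*cos(3*x)) dx, so v = 2*sin(3*x): now 2*x*sin(3*x) - 2*exp(3*x)/3 - log(x - 1) + log(x + 3) + ∫(-2*sin(3*x)) dx.
Step 7. Evaluate the standard form: now 2*x*sin(3*x) - 2*exp(3*x)/3 - log(x - 1) + log(x + 3) + 2*cos(3*x)/3.
Answer: 2*x*sin(3*x) - 2*exp(3*x)/3 - log(x - 1) + log(x + 3) + 2*cos(3*x)/3.


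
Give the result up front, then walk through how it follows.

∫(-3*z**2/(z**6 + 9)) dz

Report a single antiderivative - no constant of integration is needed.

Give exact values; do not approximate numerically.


The answer is -atan(z**3/3)/3.
Step 1. Substitute u = z**3, turning ∫(-3*z**2/(z**6 + 9)) dz into ∫(-1/(u**2 + 9)) du: now ∫(-1/(u**2 + 9)) du.
Step 2. Evaluate the standard form: now -atan(u/3)/3.
Step 3. Substitute back u = z**3: now -atan(z**3/3)/3.
Answer: -atan(z**3/3)/3.


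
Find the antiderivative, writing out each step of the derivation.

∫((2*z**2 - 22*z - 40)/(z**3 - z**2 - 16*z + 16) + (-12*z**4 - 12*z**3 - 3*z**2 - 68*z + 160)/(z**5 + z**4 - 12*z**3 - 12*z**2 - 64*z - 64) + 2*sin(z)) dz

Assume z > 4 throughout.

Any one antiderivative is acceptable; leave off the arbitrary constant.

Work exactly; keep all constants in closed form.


Step 1. Rewrite: now ∫((2*z**2 - 22*z - 40)/(z**3 - z**2 - 16*z + 16)) dz + ∫((-12*z**4 - 12*z**3 - 3*z**2 - 68*z + 160)/(z**5 + z**4 - 12*z**3 - 12*z**2 - 64*z - 64)) dz + ∫(2*sin(z)) dz.
Step 2. Decompose ∫((2*z**2 - 22*z - 40)/(z**3 - z**2 - 16*z + 16)) dz by partial fractions, (2*z**2 - 22*z - 40)/(z**3 - z**2 - 16*z + 16) = 2/(z + 4) + 4/(z - 1) - 4/(z - 4): now ∫((-12*z**4 - 12*z**3 - 3*z**2 - 68*z + 160)/(z**5 + z**4 - 12*z**3 - 12*z**2 - 64*z - 64)) dz + ∫(-4/(z - 4)) dz + ∫(4/(z - 1)) dz + ∫(2/(z + 4)) dz + ∫(2*sin(z)) dz.
Step 3. Evaluate the standard form [assuming z > 4]: now -4*log(z - 4) + ∫((-12*z**4 - 12*z**3 - 3*z**2 - 68*z + 160)/(z**5 + z**4 - 12*z**3 - 12*z**2 - 64*z - 64)) dz + ∫(4/(z - 1)) dz + ∫(2/(z + 4)) dz + ∫(2*sin(z)) dz.
Step 4. Evaluate the standard form [assuming z > -4]: now -4*log(z - 4) + 2*log(z + 4) + ∫((-12*z**4 - 12*z**3 - 3*z**2 - 68*z + 160)/(z**5 + z**4 - 12*z**3 - 12*z**2 - 64*z - 64)) dz + ∫(4/(z - 1)) dz + ∫(2*sin(z)) dz.
Step 5. Evaluate the standard form [assuming z > 1]: now -4*log(z - 4) + 4*log(z - 1) + 2*log(z + 4) + ∫((-12*z**4 - 12*z**3 - 3*z**2 - 68*z + 160)/(z**5 + z**4 - 12*z**3 - 12*z**2 - 64*z - 64)) dz + ∫(2*sin(z)) dz.
Step 6. Decompose ∫((-12*z**4 - 12*z**3 - 3*z**2 - 68*z + 160)/(z**5 + z**4 - 12*z**3 - 12*z**2 - 64*z - 64)) dz by partial fractions, (-12*z**4 - 12*z**3 - 3*z**2 - 68*z + 160)/(z**5 + z**4 - 12*z**3 - 12*z**2 - 64*z - 64) = 1/(z**2 + 4) - 4/(z + 4) - 3/(z + 1) - 5/(z - 4): now -4*log(z - 4) + 4*log(z - 1) + 2*log(z + 4) + ∫(-5/(z - 4)) dz + ∫(-3/(z + 1)) dz + ∫(-4/(z + 4)) dz + ∫(1/(z**2 + 4)) dz + ∫(2*sin(z)) dz.
Step 7. Evaluate the standard form [assuming z > -4]: now -4*log(z - 4) + 4*log(z - 1) - 2*log(z + 4) + ∫(-5/(z - 4)) dz + ∫(-3/(z + 1)) dz + ∫(1/(z**2 + 4)) dz + ∫(2*sin(z)) dz.
Step 8. Evaluate the standard form [assuming z > 4]: now -9*log(z - 4) + 4*log(z - 1) - 2*log(z + 4) + ∫(-3/(z + 1)) dz + ∫(1/(z**2 + 4)) dz + ∫(2*sin(z)) dz.
Step 9. Evaluate the standard form [assuming z > -1]: now -9*log(z - 4) + 4*log(z - 1) - 3*log(z + 1) - 2*log(z + 4) + ∫(1/(z**2 + 4)) dz + ∫(2*sin(z)) dz.
Step 10. Evaluate the standard form: now -9*log(z - 4) + 4*log(z - 1) - 3*log(z + 1) - 2*log(z + 4) + atan(z/2)/2 + ∫(2*sin(z)) dz.
Step 11. Evaluate the standard form: now -9*log(z - 4) + 4*log(z - 1) - 3*log(z + 1) - 2*log(z + 4) - 2*cos(z) + atan(z/2)/2.
Answer: -9*log(z - 4) + 4*log(z - 1) - 3*log(z + 1) - 2*log(z + 4) - 2*cos(z) + atan(z/2)/2.


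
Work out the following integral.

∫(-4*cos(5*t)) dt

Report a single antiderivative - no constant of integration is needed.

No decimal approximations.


Answer: -4*sin(5*t)/5.


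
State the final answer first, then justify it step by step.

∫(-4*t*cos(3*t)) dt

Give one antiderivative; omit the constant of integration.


The answer is -4*t*sin(3*t)/3 - 4*cos(3*t)/9.
Step 1. Integrate ∫(-4*t*cos(3*t)) dt by parts with u = t, dv = (-4*cos(3*t)) dt, so v = -4*sin(3*t)/3: now -4*t*sin(3*t)/3 + ∫(4*sin(3*t)/3) dt.
Step 2. Evaluate the standard form: now -4*t*sin(3*t)/3 - 4*cos(3*t)/9.
Answer: -4*t*sin(3*t)/3 - 4*cos(3*t)/9.


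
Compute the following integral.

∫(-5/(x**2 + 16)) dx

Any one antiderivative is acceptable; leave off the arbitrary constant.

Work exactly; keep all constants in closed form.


Answer: -5*atan(x/4)/4.


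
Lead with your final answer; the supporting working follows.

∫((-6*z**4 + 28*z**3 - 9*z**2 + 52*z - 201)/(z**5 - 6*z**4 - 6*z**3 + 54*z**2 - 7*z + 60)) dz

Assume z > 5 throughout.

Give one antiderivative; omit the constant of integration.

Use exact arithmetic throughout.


The answer is -2*log(z - 5) - log(z - 4) - 3*log(z + 3) - 3*atan(z).
Step 1. Decompose ∫((-6*z**4 + 28*z**3 - 9*z**2 + 52*z - 201)/(z**5 - 6*z**4 - 6*z**3 + 54*z**2 - 7*z + 60)) dz by partial fractions, (-6*z**4 + 28*z**3 - 9*z**2 + 52*z - 201)/(z**5 - 6*z**4 - 6*z**3 + 54*z**2 - 7*z + 60) = -3/(z**2 + 1) - 3/(z + 3) - 1/(z - 4) - 2/(z - 5): now ∫(-2/(z - 5)) dz + ∫(-1/(z - 4)) dz + ∫(-3/(z + 3)) dz + ∫(-3/(z**2 + 1)) dz.
Step 2. Evaluate the standard form [assuming z > 5]: now -2*log(z - 5) + ∫(-1/(z - 4)) dz + ∫(-3/(z + 3)) dz + ∫(-3/(z**2 + 1)) dz.
Step 3. Evaluate the standard form [assuming z > 4]: now -2*log(z - 5) - log(z - 4) + ∫(-3/(z + 3)) dz + ∫(-3/(z**2 + 1)) dz.
Step 4. Evaluate the standard form [assuming z > -3]: now -2*log(z - 5) - log(z - 4) - 3*log(z + 3) + ∫(-3/(z**2 + 1)) dz.
Step 5. Evaluate the standard form: now -2*log(z - 5) - log(z - 4) - 3*log(z + 3) - 3*atan(z).
Answer: -2*log(z - 5) - log(z - 4) - 3*log(z + 3) - 3*atan(z).


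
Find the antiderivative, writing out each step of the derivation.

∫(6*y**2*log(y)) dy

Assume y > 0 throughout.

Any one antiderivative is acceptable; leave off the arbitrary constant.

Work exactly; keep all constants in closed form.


Step 1. Integrate ∫(6*y**2*log(y)) dy by parts with u = log(y), dv = (6*y**2) dy, so v = 2*y**3 [assuming y > 0]: now 2*y**3*log(y) + ∫(-2*y**2) dy.
Step 2. Evaluate the standard form: now 2*y**3*log(y) - 2*y**3/3.
Answer: 2*y**3*log(y) - 2*y**3/3.


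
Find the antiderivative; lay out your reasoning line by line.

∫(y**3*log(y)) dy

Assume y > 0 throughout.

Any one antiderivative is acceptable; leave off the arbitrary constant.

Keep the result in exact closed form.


Step 1. Integrate ∫(y**3*log(y)) dy by parts with u = log(y), dv = (y**3) dy, so v = y**4/4 [assuming y > 0]: now y**4*log(y)/4 + ∫(-y**3/4) dy.
Step 2. Evaluate the standard form: now y**4*log(y)/4 - y**4/16.
Answer: y**4*log(y)/4 - y**4/16.


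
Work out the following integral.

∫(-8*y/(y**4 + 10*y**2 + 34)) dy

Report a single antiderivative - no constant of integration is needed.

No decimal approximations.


Answer: -4*atan(y**2/3 + 5/3)/3.


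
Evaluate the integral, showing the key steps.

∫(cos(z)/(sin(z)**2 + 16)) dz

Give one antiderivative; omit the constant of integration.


Step 1. Substitute u = sin(z), turning ∫(cos(z)/(sin(z)**2 + 16)) dz into ∫(1/(u**2 + 16)) du: now ∫(1/(u**2 + 16)) du.
Step 2. Evaluate the standard form: now atan(u/4)/4.
Step 3. Substitute back u = sin(z): now atan(sin(z)/4)/4.
Answer: atan(sin(z)/4)/4.


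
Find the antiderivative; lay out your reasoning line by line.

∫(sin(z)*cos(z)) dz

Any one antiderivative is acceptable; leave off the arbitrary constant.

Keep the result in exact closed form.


Step 1. Substitute u = sin(z), turning ∫(sin(z)*cos(z)) dz into ∫(u) du: now ∫(u) du.
Step 2. Evaluate the standard form: now u**2/2.
Step 3. Substitute back u = sin(z): now sin(z)**2/2.
Answer: sin(z)**2/2.


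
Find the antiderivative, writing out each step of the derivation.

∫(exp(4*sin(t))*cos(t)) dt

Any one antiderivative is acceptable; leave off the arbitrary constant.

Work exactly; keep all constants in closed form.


Step 1. Substitute u = sin(t), turning ∫(exp(4*sin(t))*cos(t)) dt into ∫(exp(4*u)) du: now ∫(exp(4*u)) du.
Step 2. Evaluate the standard form: now exp(4*u)/4.
Step 3. Substitute back u = sin(t): now exp(4*sin(t))/4.
Answer: exp(4*sin(t))/4.


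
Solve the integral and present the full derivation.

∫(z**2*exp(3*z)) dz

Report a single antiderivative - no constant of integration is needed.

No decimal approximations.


Step 1. Integrate ∫(z**2*exp(3*z)) dz by parts with u = z**2, dv = (exp(3*z)) dz, so v = exp(3*z)/3: now z**2*exp(3*z)/3 + ∫(-2*z*exp(3*z)/3) dz.
Step 2. Integrate ∫(-2*z*exp(3*z)/3) dz by parts with u = z, dv = (-2*exp(3*z)/3) dz, so v = -2*exp(3*z)/9: now z**2*exp(3*z)/3 - 2*z*exp(3*z)/9 + ∫(2*exp(3*z)/9) dz.
Step 3. Evaluate the standard form: now z**2*exp(3*z)/3 - 2*z*exp(3*z)/9 + 2*exp(3*z)/27.
Answer: z**2*exp(3*z)/3 - 2*z*exp(3*z)/9 + 2*exp(3*z)/27.


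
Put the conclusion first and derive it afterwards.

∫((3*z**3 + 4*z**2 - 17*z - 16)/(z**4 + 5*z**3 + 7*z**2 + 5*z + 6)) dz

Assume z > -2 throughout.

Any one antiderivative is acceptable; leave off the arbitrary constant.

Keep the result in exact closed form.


The answer is 2*log(z + 2) + log(z + 3) - 4*atan(z).
Step 1. Decompose ∫((3*z**3 + 4*z**2 - 17*z - 16)/(z**4 + 5*z**3 + 7*z**2 + 5*z + 6)) dz by partial fractions, (3*z**3 + 4*z**2 - 17*z - 16)/(z**4 + 5*z**3 + 7*z**2 + 5*z + 6) = -4/(z**2 + 1) + 1/(z + 3) + 2/(z + 2): now ∫(2/(z + 2)) dz + ∫(1/(z + 3)) dz + ∫(-4/(z**2 + 1)) dz.
Step 2. Evaluate the standard form [assuming z > -3]: now log(z + 3) + ∫(2/(z + 2)) dz + ∫(-4/(z**2 + 1)) dz.
Step 3. Evaluate the standard form [assuming z > -2]: now 2*log(z + 2) + log(z + 3) + ∫(-4/(z**2 + 1)) dz.
Step 4. Evaluate the standard form: now 2*log(z + 2) + log(z + 3) - 4*atan(z).
Answer: 2*log(z + 2) + log(z + 3) - 4*atan(z).


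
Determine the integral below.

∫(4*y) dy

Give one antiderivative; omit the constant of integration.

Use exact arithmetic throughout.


Answer: 2*y**2.


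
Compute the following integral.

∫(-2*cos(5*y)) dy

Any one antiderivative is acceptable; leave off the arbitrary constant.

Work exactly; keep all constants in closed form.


Answer: -2*sin(5*y)/5.


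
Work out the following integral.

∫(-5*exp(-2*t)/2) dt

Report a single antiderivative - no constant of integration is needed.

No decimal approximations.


Answer: 5*exp(-2*t)/4.


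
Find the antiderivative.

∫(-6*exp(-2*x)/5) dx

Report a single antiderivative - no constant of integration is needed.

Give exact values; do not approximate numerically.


Answer: 3*exp(-2*x)/5.


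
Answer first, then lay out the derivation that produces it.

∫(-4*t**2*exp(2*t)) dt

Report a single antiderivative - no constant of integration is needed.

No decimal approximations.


The answer is -2*t**2*exp(2*t) + 2*t*exp(2*t) - exp(2*t).
Step 1. Integrate ∫(-4*t**2*exp(2*t)) dt by parts with u = t**2, dv = (-4*exp(2*t)) dt, so v = -2*exp(2*t): now -2*t**2*exp(2*t) + ∫(4*t*exp(2*t)) dt.
Step 2. Integrate ∫(4*t*exp(2*t)) dt by parts with u = t, dv = (4*exp(2*t)) dt, so v = 2*exp(2*t): now -2*t**2*exp(2*t) + 2*t*exp(2*t) + ∫(-2*exp(2*t)) dt.
Step 3. Evaluate the standard form: now -2*t**2*exp(2*t) + 2*t*exp(2*t) - exp(2*t).
Answer: -2*t**2*exp(2*t) + 2*t*exp(2*t) - exp(2*t).


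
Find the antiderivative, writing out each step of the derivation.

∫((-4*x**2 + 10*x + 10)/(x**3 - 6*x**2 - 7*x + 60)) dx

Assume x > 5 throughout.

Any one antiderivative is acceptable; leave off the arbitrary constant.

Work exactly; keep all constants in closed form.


Step 1. Decompose ∫((-4*x**2 + 10*x + 10)/(x**3 - 6*x**2 - 7*x + 60)) dx by partial fractions, (-4*x**2 + 10*x + 10)/(x**3 - 6*x**2 - 7*x + 60) = -1/(x + 3) + 2/(x - 4) - 5/(x - 5): now ∫(-5/(x - 5)) dx + ∫(2/(x - 4)) dx + ∫(-1/(x + 3)) dx.
Step 2. Evaluate the standard form [assuming x > 5]: now -5*log(x - 5) + ∫(2/(x - 4)) dx + ∫(-1/(x + 3)) dx.
Step 3. Evaluate the standard form [assuming x > -3]: now -5*log(x - 5) - log(x + 3) + ∫(2/(x - 4)) dx.
Step 4. Evaluate the standard form [assuming x > 4]: now -5*log(x - 5) + 2*log(x - 4) - log(x + 3).
Answer: -5*log(x - 5) + 2*log(x - 4) - log(x + 3).


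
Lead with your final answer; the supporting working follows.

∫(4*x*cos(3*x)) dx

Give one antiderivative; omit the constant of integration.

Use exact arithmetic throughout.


The answer is 4*x*sin(3*x)/3 + 4*cos(3*x)/9.
Step 1. Integrate ∫(4*x*cos(3*x)) dx by parts with u = x, dv = (4*cos(3*x)) dx, so v = 4*sin(3*x)/3: now 4*x*sin(3*x)/3 + ∫(-4*sin(3*x)/3) dx.
Step 2. Evaluate the standard form: now 4*x*sin(3*x)/3 + 4*cos(3*x)/9.
Answer: 4*x*sin(3*x)/3 + 4*cos(3*x)/9.


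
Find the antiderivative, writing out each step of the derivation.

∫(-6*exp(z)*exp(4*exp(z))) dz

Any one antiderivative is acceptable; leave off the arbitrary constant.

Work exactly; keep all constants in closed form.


Step 1. Substitute u = exp(z), turning ∫(-6*exp(z)*exp(4*exp(z))) dz into ∫(-6*exp(4*u)) du: now ∫(-6*exp(4*u)) du.
Step 2. Evaluate the standard form: now -3*exp(4*u)/2.
Step 3. Substitute back u = exp(z): now -3*exp(4*exp(z))/2.
Answer: -3*exp(4*exp(z))/2.


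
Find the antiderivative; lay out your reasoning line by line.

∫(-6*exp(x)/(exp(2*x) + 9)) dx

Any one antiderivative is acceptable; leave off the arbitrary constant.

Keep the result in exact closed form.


Step 1. Substitute u = exp(x), turning ∫(-6*exp(x)/(exp(2*x) + 9)) dx into ∫(-6/(u**2 + 9)) du: now ∫(-6/(u**2 + 9)) du.
Step 2. Evaluate the standard form: now -2*atan(u/3).
Step 3. Substitute back u = exp(x): now -2*atan(exp(x)/3).
Answer: -2*atan(exp(x)/3).


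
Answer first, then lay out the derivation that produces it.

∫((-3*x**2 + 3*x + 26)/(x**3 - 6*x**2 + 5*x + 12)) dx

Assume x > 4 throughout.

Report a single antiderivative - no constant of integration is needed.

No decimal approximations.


The answer is -2*log(x - 4) - 2*log(x - 3) + log(x + 1).
Step 1. Decompose ∫((-3*x**2 + 3*x + 26)/(x**3 - 6*x**2 + 5*x + 12)) dx by partial fractions, (-3*x**2 + 3*x + 26)/(x**3 - 6*x**2 + 5*x + 12) = 1/(x + 1) - 2/(x - 3) - 2/(x - 4): now ∫(-2/(x - 4)) dx + ∫(-2/(x - 3)) dx + ∫(1/(x + 1)) dx.
Step 2. Evaluate the standard form [assuming x > -1]: now log(x + 1) + ∫(-2/(x - 4)) dx + ∫(-2/(x - 3)) dx.
Step 3. Evaluate the standard form [assuming x > 3]: now -2*log(x - 3) + log(x + 1) + ∫(-2/(x - 4)) dx.
Step 4. Evaluate the standard form [assuming x > 4]: now -2*log(x - 4) - 2*log(x - 3) + log(x + 1).
Answer: -2*log(x - 4) - 2*log(x - 3) + log(x + 1).


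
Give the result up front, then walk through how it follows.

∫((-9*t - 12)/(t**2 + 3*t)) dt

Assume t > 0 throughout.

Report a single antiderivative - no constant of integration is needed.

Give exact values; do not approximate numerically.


The answer is -4*log(t) - 5*log(t + 3).
Step 1. Decompose ∫((-9*t - 12)/(t**2 + 3*t)) dt by partial fractions, (-9*t - 12)/(t**2 + 3*t) = -5/(t + 3) - 4/t: now ∫(-4/t) dt + ∫(-5/(t + 3)) dt.
Step 2. Evaluate the standard form [assuming t > -3]: now -5*log(t + 3) + ∫(-4/t) dt.
Step 3. Evaluate the standard form [assuming t > 0]: now -4*log(t) - 5*log(t + 3).
Answer: -4*log(t) - 5*log(t + 3).


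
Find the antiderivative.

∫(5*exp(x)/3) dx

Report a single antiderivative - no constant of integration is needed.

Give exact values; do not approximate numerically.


Answer: 5*exp(x)/3.


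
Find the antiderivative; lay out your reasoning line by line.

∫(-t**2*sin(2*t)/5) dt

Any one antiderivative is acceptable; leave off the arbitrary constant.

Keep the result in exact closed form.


Step 1. Integrate ∫(-t**2*sin(2*t)/5) dt by parts with u = t**2, dv = (-sin(2*t)/5) dt, so v = cos(2*t)/10: now t**2*cos(2*t)/10 + ∫(-t*cos(2*t)/5) dt.
Step 2. Integrate ∫(-t*cos(2*t)/5) dt by parts with u = t, dv = (-cos(2*t)/5) dt, so v = -sin(2*t)/10: now t**2*cos(2*t)/10 - t*sin(2*t)/10 + ∫(sin(2*t)/10) dt.
Step 3. Evaluate the standard form: now t**2*cos(2*t)/10 - t*sin(2*t)/10 - cos(2*t)/20.
Answer: t**2*cos(2*t)/10 - t*sin(2*t)/10 - cos(2*t)/20.


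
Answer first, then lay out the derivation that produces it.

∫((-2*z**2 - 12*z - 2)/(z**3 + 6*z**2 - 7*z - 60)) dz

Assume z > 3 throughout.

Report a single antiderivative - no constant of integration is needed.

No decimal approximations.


The answer is -log(z - 3) - 2*log(z + 4) + log(z + 5).
Step 1. Decompose ∫((-2*z**2 - 12*z - 2)/(z**3 + 6*z**2 - 7*z - 60)) dz by partial fractions, (-2*z**2 - 12*z - 2)/(z**3 + 6*z**2 - 7*z - 60) = 1/(z + 5) - 2/(z + 4) - 1/(z - 3): now ∫(-1/(z - 3)) dz + ∫(-2/(z + 4)) dz + ∫(1/(z + 5)) dz.
Step 2. Evaluate the standard form [assuming z > -5]: now log(z + 5) + ∫(-1/(z - 3)) dz + ∫(-2/(z + 4)) dz.
Step 3. Evaluate the standard form [assuming z > -4]: now -2*log(z + 4) + log(z + 5) + ∫(-1/(z - 3)) dz.
Step 4. Evaluate the standard form [assuming z > 3]: now -log(z - 3) - 2*log(z + 4) + log(z + 5).
Answer: -log(z - 3) - 2*log(z + 4) + log(z + 5).


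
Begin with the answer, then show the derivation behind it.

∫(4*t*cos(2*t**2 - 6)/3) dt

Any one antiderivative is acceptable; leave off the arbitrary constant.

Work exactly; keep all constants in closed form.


The answer is sin(2*t**2 - 6)/3.
Step 1. Substitute u = t**2 - 3, turning ∫(4*t*cos(2*t**2 - 6)/3) dt into ∫(2*cos(2*u)/3) du: now ∫(2*cos(2*u)/3) du.
Step 2. Evaluate the standard form: now sin(2*u)/3.
Step 3. Substitute back u = t**2 - 3: now sin(2*t**2 - 6)/3.
Answer: sin(2*t**2 - 6)/3.


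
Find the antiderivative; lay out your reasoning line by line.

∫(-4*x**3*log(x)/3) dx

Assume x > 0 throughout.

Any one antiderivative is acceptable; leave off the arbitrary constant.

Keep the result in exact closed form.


Step 1. Integrate ∫(-4*x**3*log(x)/3) dx by parts with u = log(x), dv = (-4*x**3/3) dx, so v = -x**4/3 [assuming x > 0]: now -x**4*log(x)/3 + ∫(x**3/3) dx.
Step 2. Evaluate the standard form: now -x**4*log(x)/3 + x**4/12.
Answer: -x**4*log(x)/3 + x**4/12.


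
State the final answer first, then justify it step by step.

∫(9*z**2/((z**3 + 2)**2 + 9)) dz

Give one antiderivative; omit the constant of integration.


The answer is atan(z**3/3 + 2/3).
Step 1. Substitute u = z**3 + 2, turning ∫(9*z**2/((z**3 + 2)**2 + 9)) dz into ∫(3/(u**2 + 9)) du: now ∫(3/(u**2 + 9)) du.
Step 2. Evaluate the standard form: now atan(u/3).
Step 3. Substitute back u = z**3 + 2: now atan(z**3/3 + 2/3).
Answer: atan(z**3/3 + 2/3).


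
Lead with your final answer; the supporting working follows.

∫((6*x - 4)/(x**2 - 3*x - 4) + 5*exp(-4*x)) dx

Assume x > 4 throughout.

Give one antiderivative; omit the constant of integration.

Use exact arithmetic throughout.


The answer is 4*log(x - 4) + 2*log(x + 1) - 5*exp(-4*x)/4.
Step 1. Rewrite: now ∫((6*x - 4)/(x**2 - 3*x - 4)) dx + ∫(5*exp(-4*x)) dx.
Step 2. Evaluate the standard form: now ∫((6*x - 4)/(x**2 - 3*x - 4)) dx - 5*exp(-4*x)/4.
Step 3. Decompose ∫((6*x - 4)/(x**2 - 3*x - 4)) dx by partial fractions, (6*x - 4)/(x**2 - 3*x - 4) = 2/(x + 1) + 4/(x - 4): now ∫(4/(x - 4)) dx + ∫(2/(x + 1)) dx - 5*exp(-4*x)/4.
Step 4. Evaluate the standard form [assuming x > 4]: now 4*log(x - 4) + ∫(2/(x + 1)) dx - 5*exp(-4*x)/4.
Step 5. Evaluate the standard form [assuming x > -1]: now 4*log(x - 4) + 2*log(x + 1) - 5*exp(-4*x)/4.
Answer: 4*log(x - 4) + 2*log(x + 1) - 5*exp(-4*x)/4.


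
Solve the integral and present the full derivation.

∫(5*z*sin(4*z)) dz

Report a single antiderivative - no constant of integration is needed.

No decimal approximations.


Step 1. Integrate ∫(5*z*sin(4*z)) dz by parts with u = z, dv = (5*sin(4*z)) dz, so v = -5*cos(4*z)/4: now -5*z*cos(4*z)/4 + ∫(5*cos(4*z)/4) dz.
Step 2. Evaluate the standard form: now -5*z*cos(4*z)/4 + 5*sin(4*z)/16.
Answer: -5*z*cos(4*z)/4 + 5*sin(4*z)/16.


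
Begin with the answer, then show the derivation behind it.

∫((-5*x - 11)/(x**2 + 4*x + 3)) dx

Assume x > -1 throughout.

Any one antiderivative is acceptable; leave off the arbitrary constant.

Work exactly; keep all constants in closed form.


The answer is -3*log(x + 1) - 2*log(x + 3).
Step 1. Decompose ∫((-5*x - 11)/(x**2 + 4*x + 3)) dx by partial fractions, (-5*x - 11)/(x**2 + 4*x + 3) = -2/(x + 3) - 3/(x + 1): now ∫(-3/(x + 1)) dx + ∫(-2/(x + 3)) dx.
Step 2. Evaluate the standard form [assuming x > -1]: now -3*log(x + 1) + ∫(-2/(x + 3)) dx.
Step 3. Evaluate the standard form [assuming x > -3]: now -3*log(x + 1) - 2*log(x + 3).
Answer: -3*log(x + 1) - 2*log(x + 3).


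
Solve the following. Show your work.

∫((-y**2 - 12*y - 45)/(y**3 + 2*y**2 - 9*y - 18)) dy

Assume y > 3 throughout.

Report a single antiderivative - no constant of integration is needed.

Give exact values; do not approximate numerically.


Step 1. Decompose ∫((-y**2 - 12*y - 45)/(y**3 + 2*y**2 - 9*y - 18)) dy by partial fractions, (-y**2 - 12*y - 45)/(y**3 + 2*y**2 - 9*y - 18) = -3/(y + 3) + 5/(y + 2) - 3/(y - 3): now ∫(-3/(y - 3)) dy + ∫(5/(y + 2)) dy + ∫(-3/(y + 3)) dy.
Step 2. Evaluate the standard form [assuming y > -2]: now 5*log(y + 2) + ∫(-3/(y - 3)) dy + ∫(-3/(y + 3)) dy.
Step 3. Evaluate the standard form [assuming y > 3]: now -3*log(y - 3) + 5*log(y + 2) + ∫(-3/(y + 3)) dy.
Step 4. Evaluate the standard form [assuming y > -3]: now -3*log(y - 3) + 5*log(y + 2) - 3*log(y + 3).
Answer: -3*log(y - 3) + 5*log(y + 2) - 3*log(y + 3).


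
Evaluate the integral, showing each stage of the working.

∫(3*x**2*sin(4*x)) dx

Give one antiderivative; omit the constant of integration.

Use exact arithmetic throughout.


Step 1. Integrate ∫(3*x**2*sin(4*x)) dx by parts with u = x**2, dv = (3*sin(4*x)) dx, so v = -3*cos(4*x)/4: now -3*x**2*cos(4*x)/4 + ∫(3*x*cos(4*x)/2) dx.
Step 2. Integrate ∫(3*x*cos(4*x)/2) dx by parts with u = x, dv = (3*cos(4*x)/2) dx, so v = 3*sin(4*x)/8: now -3*x**2*cos(4*x)/4 + 3*x*sin(4*x)/8 + ∫(-3*sin(4*x)/8) dx.
Step 3. Evaluate the standard form: now -3*x**2*cos(4*x)/4 + 3*x*sin(4*x)/8 + 3*cos(4*x)/32.
Answer: -3*x**2*cos(4*x)/4 + 3*x*sin(4*x)/8 + 3*cos(4*x)/32.


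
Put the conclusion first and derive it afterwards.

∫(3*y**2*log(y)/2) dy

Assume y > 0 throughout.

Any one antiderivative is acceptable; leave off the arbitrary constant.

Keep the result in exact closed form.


The answer is y**3*log(y)/2 - y**3/6.
Step 1. Integrate ∫(3*y**2*log(y)/2) dy by parts with u = log(y), dv = (3*y**2/2) dy, so v = y**3/2 [assuming y > 0]: now y**3*log(y)/2 + ∫(-y**2/2) dy.
Step 2. Evaluate the standard form: now y**3*log(y)/2 - y**3/6.
Answer: y**3*log(y)/2 - y**3/6.
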